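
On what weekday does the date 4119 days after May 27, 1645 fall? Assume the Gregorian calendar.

First find the weekday of May 27, 1645. Doomsday rule: the anchor day for the 1600s is Tuesday. For year 45: 45÷12 = 3 r 9, and 9÷4 = 2, so 3+9+2 = 14.
Tuesday + 14 ≡ Tuesday — that's 1645's doomsday.
In May the doomsday date is May 9.
May 27 is 18 days after May 9; 18 mod 7 = 4, so Tuesday + 4 = Saturday.
4119 mod 7 = 3, so 4119 days after a Saturday is Saturday + 3 = Tuesday.

Tuesday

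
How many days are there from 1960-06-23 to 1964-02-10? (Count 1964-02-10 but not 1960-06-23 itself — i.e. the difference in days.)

Jun 23, 1960 → Jun 23, 1961: 365 days.
Jun 23, 1961 → Jun 23, 1962: 365 days.
Jun 23, 1962 → Jun 23, 1963: 365 days.
Jun 23, 1963 → Jul 23, 1963: 30 days (June has 30).
Jul 23, 1963 → Aug 23, 1963: 31 days (July has 31).
Aug 23, 1963 → Sep 23, 1963: 31 days (August has 31).
Sep 23, 1963 → Oct 23, 1963: 30 days (September has 30).
Oct 23, 1963 → Nov 23, 1963: 31 days (October has 31).
Nov 23, 1963 → Dec 23, 1963: 30 days (November has 30).
Dec 23, 1963 → Jan 23, 1964: 31 days (December has 31).
Jan 23, 1964 → Feb 10, 1964: 18 days.
Total: 1327 days.

1327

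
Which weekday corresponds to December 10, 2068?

Monday

January 1, 2068 is a Sunday.
Jan 1, 2068 → Feb 1, 2068: 31 days (January has 31).
Feb 1, 2068 → Mar 1, 2068: 29 days (February has 29).
Mar 1, 2068 → Apr 1, 2068: 31 days (March has 31).
Apr 1, 2068 → May 1, 2068: 30 days (April has 30).
May 1, 2068 → Jun 1, 2068: 31 days (May has 31).
Jun 1, 2068 → Jul 1, 2068: 30 days (June has 30).
Jul 1, 2068 → Aug 1, 2068: 31 days (July has 31).
Aug 1, 2068 → Sep 1, 2068: 31 days (August has 31).
Sep 1, 2068 → Oct 1, 2068: 30 days (September has 30).
Oct 1, 2068 → Nov 1, 2068: 31 days (October has 31).
Nov 1, 2068 → Dec 1, 2068: 30 days (November has 30).
Dec 1, 2068 → Dec 10, 2068: 9 days.
Total: 344 days.
344 mod 7 = 1, so Sunday + 1 = Monday.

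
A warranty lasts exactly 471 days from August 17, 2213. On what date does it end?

December 1, 2214

+365 (one year) → Aug 17, 2214 (106 left).
Aug has 31 days: +15 → Sep 1, 2214 (91 left).
Sep has 30 days: +30 → Oct 1, 2214 (61 left).
Oct has 31 days: +31 → Nov 1, 2214 (30 left).
Nov has 30 days: +30 → Dec 1, 2214 (0 left).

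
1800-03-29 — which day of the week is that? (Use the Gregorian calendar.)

Saturday

Doomsday rule: the anchor day for the 1800s is Friday. For year 00: 0÷12 = 0 r 0, and 0÷4 = 0, so 0+0+0 = 0.
Friday + 0 ≡ Friday — that's 1800's doomsday.
In March the doomsday date is Mar 14.
Mar 29 is 15 days after Mar 14; 15 mod 7 = 1, so Friday + 1 = Saturday.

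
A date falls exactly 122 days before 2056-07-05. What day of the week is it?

First find the weekday of Jul 5, 2056. Doomsday rule: the anchor day for the 2000s is Tuesday. For year 56: 56÷12 = 4 r 8, and 8÷4 = 2, so 4+8+2 = 14.
Tuesday + 14 ≡ Tuesday — that's 2056's doomsday.
In July the doomsday date is Jul 11.
Jul 5 is 6 days before Jul 11; 6 mod 7 = 6, so Tuesday − 6 = Wednesday.
122 mod 7 = 3, so 122 days before a Wednesday is Wednesday − 3 = Sunday.

Sunday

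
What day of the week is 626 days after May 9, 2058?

First find the weekday of May 9, 2058. Doomsday rule: the anchor day for the 2000s is Tuesday. For year 58: 58÷12 = 4 r 10, and 10÷4 = 2, so 4+10+2 = 16.
Tuesday + 16 ≡ Thursday — that's 2058's doomsday.
In May the doomsday date is May 9.
May 9 is the doomsday itself: Thursday.
626 mod 7 = 3, so 626 days after a Thursday is Thursday + 3 = Sunday.

Sunday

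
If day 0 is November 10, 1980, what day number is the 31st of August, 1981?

294

Nov 10, 1980 → Dec 10, 1980: 30 days (November has 30).
Dec 10, 1980 → Jan 10, 1981: 31 days (December has 31).
Jan 10, 1981 → Feb 10, 1981: 31 days (January has 31).
Feb 10, 1981 → Mar 10, 1981: 28 days (February has 28).
Mar 10, 1981 → Apr 10, 1981: 31 days (March has 31).
Apr 10, 1981 → May 10, 1981: 30 days (April has 30).
May 10, 1981 → Jun 10, 1981: 31 days (May has 31).
Jun 10, 1981 → Jul 10, 1981: 30 days (June has 30).
Jul 10, 1981 → Aug 10, 1981: 31 days (July has 31).
Aug 10, 1981 → Aug 31, 1981: 21 days.
Total: 294 days.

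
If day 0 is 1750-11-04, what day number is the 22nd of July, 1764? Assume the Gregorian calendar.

5009

Nov 4, 1750 → Nov 4, 1751: 365 days.
Nov 4, 1751 → Nov 4, 1752: 366 days (Feb 29, 1752 is in that span).
Nov 4, 1752 → Nov 4, 1753: 365 days.
Nov 4, 1753 → Nov 4, 1754: 365 days.
Nov 4, 1754 → Nov 4, 1755: 365 days.
Nov 4, 1755 → Nov 4, 1756: 366 days (Feb 29, 1756 is in that span).
Nov 4, 1756 → Nov 4, 1757: 365 days.
Nov 4, 1757 → Nov 4, 1758: 365 days.
Nov 4, 1758 → Nov 4, 1759: 365 days.
Nov 4, 1759 → Nov 4, 1760: 366 days (Feb 29, 1760 is in that span).
Nov 4, 1760 → Nov 4, 1761: 365 days.
Nov 4, 1761 → Nov 4, 1762: 365 days.
Nov 4, 1762 → Nov 4, 1763: 365 days.
Nov 4, 1763 → Dec 4, 1763: 30 days (November has 30).
Dec 4, 1763 → Jan 4, 1764: 31 days (December has 31).
Jan 4, 1764 → Feb 4, 1764: 31 days (January has 31).
Feb 4, 1764 → Mar 4, 1764: 29 days (February has 29).
Mar 4, 1764 → Apr 4, 1764: 31 days (March has 31).
Apr 4, 1764 → May 4, 1764: 30 days (April has 30).
May 4, 1764 → Jun 4, 1764: 31 days (May has 31).
Jun 4, 1764 → Jul 4, 1764: 30 days (June has 30).
Jul 4, 1764 → Jul 22, 1764: 18 days.
Total: 5009 days.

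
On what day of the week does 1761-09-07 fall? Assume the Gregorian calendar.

Doomsday rule: the anchor day for the 1700s is Sunday. For year 61: 61÷12 = 5 r 1, and 1÷4 = 0, so 5+1+0 = 6.
Sunday + 6 ≡ Saturday — that's 1761's doomsday.
In September the doomsday date is Sep 5.
Sep 7 is 2 days after Sep 5; 2 mod 7 = 2, so Saturday + 2 = Monday.

Monday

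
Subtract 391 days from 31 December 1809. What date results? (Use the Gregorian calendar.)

December 5, 1808

−31 → Nov 30, 1809 (end of Nov, 30 days; 360 left).
−30 → Oct 31, 1809 (end of Oct, 31 days; 330 left).
−31 → Sep 30, 1809 (end of Sep, 30 days; 299 left).
−30 → Aug 31, 1809 (end of Aug, 31 days; 269 left).
−31 → Jul 31, 1809 (end of Jul, 31 days; 238 left).
−31 → Jun 30, 1809 (end of Jun, 30 days; 207 left).
−30 → May 31, 1809 (end of May, 31 days; 177 left).
−31 → Apr 30, 1809 (end of Apr, 30 days; 146 left).
−30 → Mar 31, 1809 (end of Mar, 31 days; 116 left).
−31 → Feb 28, 1809 (end of Feb, 28 days; 85 left).
−28 → Jan 31, 1809 (end of Jan, 31 days; 57 left).
−31 → Dec 31, 1808 (end of Dec, 31 days; 26 left).
−26 → Dec 5, 1808.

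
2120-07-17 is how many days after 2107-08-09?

Aug 9, 2107 → Aug 9, 2108: 366 days (Feb 29, 2108 is in that span).
Aug 9, 2108 → Aug 9, 2109: 365 days.
Aug 9, 2109 → Aug 9, 2110: 365 days.
Aug 9, 2110 → Aug 9, 2111: 365 days.
Aug 9, 2111 → Aug 9, 2112: 366 days (Feb 29, 2112 is in that span).
Aug 9, 2112 → Aug 9, 2113: 365 days.
Aug 9, 2113 → Aug 9, 2114: 365 days.
Aug 9, 2114 → Aug 9, 2115: 365 days.
Aug 9, 2115 → Aug 9, 2116: 366 days (Feb 29, 2116 is in that span).
Aug 9, 2116 → Aug 9, 2117: 365 days.
Aug 9, 2117 → Aug 9, 2118: 365 days.
Aug 9, 2118 → Aug 9, 2119: 365 days.
Aug 9, 2119 → Sep 9, 2119: 31 days (August has 31).
Sep 9, 2119 → Oct 9, 2119: 30 days (September has 30).
Oct 9, 2119 → Nov 9, 2119: 31 days (October has 31).
Nov 9, 2119 → Dec 9, 2119: 30 days (November has 30).
Dec 9, 2119 → Jan 9, 2120: 31 days (December has 31).
Jan 9, 2120 → Feb 9, 2120: 31 days (January has 31).
Feb 9, 2120 → Mar 9, 2120: 29 days (February has 29).
Mar 9, 2120 → Apr 9, 2120: 31 days (March has 31).
Apr 9, 2120 → May 9, 2120: 30 days (April has 30).
May 9, 2120 → Jun 9, 2120: 31 days (May has 31).
Jun 9, 2120 → Jul 9, 2120: 30 days (June has 30).
Jul 9, 2120 → Jul 17, 2120: 8 days.
Total: 4726 days.

4726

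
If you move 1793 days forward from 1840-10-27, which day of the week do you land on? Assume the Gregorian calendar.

Oct 27, 1840 is a Tuesday.
1793 mod 7 = 1, so 1793 days after a Tuesday is Tuesday + 1 = Wednesday.

Wednesday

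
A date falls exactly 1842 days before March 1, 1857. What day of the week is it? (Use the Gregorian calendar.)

First find the weekday of Mar 1, 1857. Doomsday rule: the anchor day for the 1800s is Friday. For year 57: 57÷12 = 4 r 9, and 9÷4 = 2, so 4+9+2 = 15.
Friday + 15 ≡ Saturday — that's 1857's doomsday.
In March the doomsday date is Mar 14.
Mar 1 is 13 days before Mar 14; 13 mod 7 = 6, so Saturday − 6 = Sunday.
1842 mod 7 = 1, so 1842 days before a Sunday is Sunday − 1 = Saturday.

Saturday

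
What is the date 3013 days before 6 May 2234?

February 4, 2226

−365 (one year) → May 6, 2233 (2648 left).
−365 (one year) → May 6, 2232 (2283 left).
−366 (one year; includes Feb 29, 2232) → May 6, 2231 (1917 left).
−365 (one year) → May 6, 2230 (1552 left).
−365 (one year) → May 6, 2229 (1187 left).
−365 (one year) → May 6, 2228 (822 left).
−366 (one year; includes Feb 29, 2228) → May 6, 2227 (456 left).
−365 (one year) → May 6, 2226 (91 left).
−6 → Apr 30, 2226 (end of Apr, 30 days; 85 left).
−30 → Mar 31, 2226 (end of Mar, 31 days; 55 left).
−31 → Feb 28, 2226 (end of Feb, 28 days; 24 left).
−24 → Feb 4, 2226.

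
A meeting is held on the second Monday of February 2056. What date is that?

February 14, 2056

February 1, 2056 is a Tuesday.
The first Monday is therefore February 7 (6 days later).
The second Monday is 7 + 1×7 = February 14.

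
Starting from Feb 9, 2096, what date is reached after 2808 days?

October 19, 2103

+366 (one year; includes Feb 29, 2096) → Feb 9, 2097 (2442 left).
+365 (one year) → Feb 9, 2098 (2077 left).
+365 (one year) → Feb 9, 2099 (1712 left).
+365 (one year) → Feb 9, 2100 (1347 left).
+365 (one year) → Feb 9, 2101 (982 left).
+365 (one year) → Feb 9, 2102 (617 left).
+365 (one year) → Feb 9, 2103 (252 left).
Feb has 28 days: +20 → Mar 1, 2103 (232 left).
Mar has 31 days: +31 → Apr 1, 2103 (201 left).
Apr has 30 days: +30 → May 1, 2103 (171 left).
May has 31 days: +31 → Jun 1, 2103 (140 left).
Jun has 30 days: +30 → Jul 1, 2103 (110 left).
Jul has 31 days: +31 → Aug 1, 2103 (79 left).
Aug has 31 days: +31 → Sep 1, 2103 (48 left).
Sep has 30 days: +30 → Oct 1, 2103 (18 left).
+18 → Oct 19, 2103.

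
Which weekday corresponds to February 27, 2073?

Monday

Doomsday rule: the anchor day for the 2000s is Tuesday. For year 73: 73÷12 = 6 r 1, and 1÷4 = 0, so 6+1+0 = 7.
Tuesday + 7 ≡ Tuesday — that's 2073's doomsday.
In February the doomsday date is Feb 28 (2073 is not a leap year).
Feb 27 is 1 day before Feb 28; 1 mod 7 = 1, so Tuesday − 1 = Monday.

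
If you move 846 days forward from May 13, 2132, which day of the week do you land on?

May 13, 2132 is a Tuesday.
846 mod 7 = 6, so 846 days after a Tuesday is Tuesday + 6 = Monday.

Monday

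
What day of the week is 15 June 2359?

Monday

Doomsday rule: the anchor day for the 2300s is Wednesday. For year 59: 59÷12 = 4 r 11, and 11÷4 = 2, so 4+11+2 = 17.
Wednesday + 17 ≡ Saturday — that's 2359's doomsday.
In June the doomsday date is Jun 6.
Jun 15 is 9 days after Jun 6; 9 mod 7 = 2, so Saturday + 2 = Monday.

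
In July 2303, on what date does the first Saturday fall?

July 1, 2303 is a Wednesday.
The first Saturday is therefore July 4 (3 days later).

July 4, 2303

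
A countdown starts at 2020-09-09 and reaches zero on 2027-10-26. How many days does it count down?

2603

Sep 9, 2020 → Sep 9, 2021: 365 days.
Sep 9, 2021 → Sep 9, 2022: 365 days.
Sep 9, 2022 → Sep 9, 2023: 365 days.
Sep 9, 2023 → Sep 9, 2024: 366 days (Feb 29, 2024 is in that span).
Sep 9, 2024 → Sep 9, 2025: 365 days.
Sep 9, 2025 → Sep 9, 2026: 365 days.
Sep 9, 2026 → Sep 9, 2027: 365 days.
Sep 9, 2027 → Oct 9, 2027: 30 days (September has 30).
Oct 9, 2027 → Oct 26, 2027: 17 days.
Total: 2603 days.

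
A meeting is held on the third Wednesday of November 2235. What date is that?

November 18, 2235

November 1, 2235 is a Sunday.
The first Wednesday is therefore November 4 (3 days later).
The third Wednesday is 4 + 2×7 = November 18.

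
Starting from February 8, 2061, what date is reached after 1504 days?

+365 (one year) → Feb 8, 2062 (1139 left).
+365 (one year) → Feb 8, 2063 (774 left).
+365 (one year) → Feb 8, 2064 (409 left).
+366 (one year; includes Feb 29, 2064) → Feb 8, 2065 (43 left).
Feb has 28 days: +21 → Mar 1, 2065 (22 left).
+22 → Mar 23, 2065.

March 23, 2065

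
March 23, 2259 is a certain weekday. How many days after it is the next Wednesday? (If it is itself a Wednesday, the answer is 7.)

7

Mar 23, 2259 is a Wednesday.
From Wednesday to the next Wednesday is 7 days.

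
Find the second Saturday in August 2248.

August 12, 2248

August 1, 2248 is a Tuesday.
The first Saturday is therefore August 5 (4 days later).
The second Saturday is 5 + 1×7 = August 12.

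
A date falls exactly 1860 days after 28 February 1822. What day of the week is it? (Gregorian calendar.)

Feb 28, 1822 is a Thursday.
1860 mod 7 = 5, so 1860 days after a Thursday is Thursday + 5 = Tuesday.

Tuesday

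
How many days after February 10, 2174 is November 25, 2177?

1384

Feb 10, 2174 → Feb 10, 2175: 365 days.
Feb 10, 2175 → Feb 10, 2176: 365 days.
Feb 10, 2176 → Feb 10, 2177: 366 days (Feb 29, 2176 is in that span).
Feb 10, 2177 → Mar 10, 2177: 28 days (February has 28).
Mar 10, 2177 → Apr 10, 2177: 31 days (March has 31).
Apr 10, 2177 → May 10, 2177: 30 days (April has 30).
May 10, 2177 → Jun 10, 2177: 31 days (May has 31).
Jun 10, 2177 → Jul 10, 2177: 30 days (June has 30).
Jul 10, 2177 → Aug 10, 2177: 31 days (July has 31).
Aug 10, 2177 → Sep 10, 2177: 31 days (August has 31).
Sep 10, 2177 → Oct 10, 2177: 30 days (September has 30).
Oct 10, 2177 → Nov 10, 2177: 31 days (October has 31).
Nov 10, 2177 → Nov 25, 2177: 15 days.
Total: 1384 days.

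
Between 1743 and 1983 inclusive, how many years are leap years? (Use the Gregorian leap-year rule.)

58

Multiples of 4 in [1743,1983]: 60.
Of those, multiples of 100: 2 (not leap unless ÷400).
Multiples of 400: 0.
Leap years = 60 − 2 + 0 = 58.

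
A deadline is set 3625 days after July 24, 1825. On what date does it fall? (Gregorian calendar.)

June 27, 1835

+365 (one year) → Jul 24, 1826 (3260 left).
+365 (one year) → Jul 24, 1827 (2895 left).
+366 (one year; includes Feb 29, 1828) → Jul 24, 1828 (2529 left).
+365 (one year) → Jul 24, 1829 (2164 left).
+365 (one year) → Jul 24, 1830 (1799 left).
+365 (one year) → Jul 24, 1831 (1434 left).
+366 (one year; includes Feb 29, 1832) → Jul 24, 1832 (1068 left).
+365 (one year) → Jul 24, 1833 (703 left).
+365 (one year) → Jul 24, 1834 (338 left).
Jul has 31 days: +8 → Aug 1, 1834 (330 left).
Aug has 31 days: +31 → Sep 1, 1834 (299 left).
Sep has 30 days: +30 → Oct 1, 1834 (269 left).
Oct has 31 days: +31 → Nov 1, 1834 (238 left).
Nov has 30 days: +30 → Dec 1, 1834 (208 left).
Dec has 31 days: +31 → Jan 1, 1835 (177 left).
Jan has 31 days: +31 → Feb 1, 1835 (146 left).
Feb has 28 days: +28 → Mar 1, 1835 (118 left).
Mar has 31 days: +31 → Apr 1, 1835 (87 left).
Apr has 30 days: +30 → May 1, 1835 (57 left).
May has 31 days: +31 → Jun 1, 1835 (26 left).
+26 → Jun 27, 1835.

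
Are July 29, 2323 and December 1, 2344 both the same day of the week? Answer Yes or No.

From Jul 29, 2323 to Dec 1, 2344 is 7796 days.
7796 mod 7 = 5, so they are different weekdays.
(Jul 29, 2323 is a Sunday; Dec 1, 2344 is a Friday.)

No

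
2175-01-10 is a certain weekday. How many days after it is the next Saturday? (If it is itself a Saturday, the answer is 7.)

Jan 10, 2175 is a Tuesday.
From Tuesday to the next Saturday is 4 days.

4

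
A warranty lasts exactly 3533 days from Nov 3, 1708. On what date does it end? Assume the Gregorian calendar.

July 7, 1718

+365 (one year) → Nov 3, 1709 (3168 left).
+365 (one year) → Nov 3, 1710 (2803 left).
+365 (one year) → Nov 3, 1711 (2438 left).
+366 (one year; includes Feb 29, 1712) → Nov 3, 1712 (2072 left).
+365 (one year) → Nov 3, 1713 (1707 left).
+365 (one year) → Nov 3, 1714 (1342 left).
+365 (one year) → Nov 3, 1715 (977 left).
+366 (one year; includes Feb 29, 1716) → Nov 3, 1716 (611 left).
+365 (one year) → Nov 3, 1717 (246 left).
Nov has 30 days: +28 → Dec 1, 1717 (218 left).
Dec has 31 days: +31 → Jan 1, 1718 (187 left).
Jan has 31 days: +31 → Feb 1, 1718 (156 left).
Feb has 28 days: +28 → Mar 1, 1718 (128 left).
Mar has 31 days: +31 → Apr 1, 1718 (97 left).
Apr has 30 days: +30 → May 1, 1718 (67 left).
May has 31 days: +31 → Jun 1, 1718 (36 left).
Jun has 30 days: +30 → Jul 1, 1718 (6 left).
+6 → Jul 7, 1718.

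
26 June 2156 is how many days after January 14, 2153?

1259

Jan 14, 2153 → Jan 14, 2154: 365 days.
Jan 14, 2154 → Jan 14, 2155: 365 days.
Jan 14, 2155 → Jan 14, 2156: 365 days.
Jan 14, 2156 → Feb 14, 2156: 31 days (January has 31).
Feb 14, 2156 → Mar 14, 2156: 29 days (February has 29).
Mar 14, 2156 → Apr 14, 2156: 31 days (March has 31).
Apr 14, 2156 → May 14, 2156: 30 days (April has 30).
May 14, 2156 → Jun 14, 2156: 31 days (May has 31).
Jun 14, 2156 → Jun 26, 2156: 12 days.
Total: 1259 days.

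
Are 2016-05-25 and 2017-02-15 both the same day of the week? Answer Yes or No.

Yes

From May 25, 2016 to Feb 15, 2017 is 266 days.
266 mod 7 = 0, so they are the same weekday.
(May 25, 2016 is a Wednesday; Feb 15, 2017 is a Wednesday.)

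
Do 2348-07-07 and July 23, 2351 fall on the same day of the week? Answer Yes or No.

No

From Jul 7, 2348 to Jul 23, 2351 is 1111 days.
1111 mod 7 = 5, so they are different weekdays.
(Jul 7, 2348 is a Wednesday; Jul 23, 2351 is a Monday.)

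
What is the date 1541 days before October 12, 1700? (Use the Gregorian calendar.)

July 23, 1696

−365 (one year) → Oct 12, 1699 (1176 left).
−365 (one year) → Oct 12, 1698 (811 left).
−365 (one year) → Oct 12, 1697 (446 left).
−365 (one year) → Oct 12, 1696 (81 left).
−12 → Sep 30, 1696 (end of Sep, 30 days; 69 left).
−30 → Aug 31, 1696 (end of Aug, 31 days; 39 left).
−31 → Jul 31, 1696 (end of Jul, 31 days; 8 left).
−8 → Jul 23, 1696.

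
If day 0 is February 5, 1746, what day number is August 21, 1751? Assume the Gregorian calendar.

Feb 5, 1746 → Feb 5, 1747: 365 days.
Feb 5, 1747 → Feb 5, 1748: 365 days.
Feb 5, 1748 → Feb 5, 1749: 366 days (Feb 29, 1748 is in that span).
Feb 5, 1749 → Feb 5, 1750: 365 days.
Feb 5, 1750 → Feb 5, 1751: 365 days.
Feb 5, 1751 → Mar 5, 1751: 28 days (February has 28).
Mar 5, 1751 → Apr 5, 1751: 31 days (March has 31).
Apr 5, 1751 → May 5, 1751: 30 days (April has 30).
May 5, 1751 → Jun 5, 1751: 31 days (May has 31).
Jun 5, 1751 → Jul 5, 1751: 30 days (June has 30).
Jul 5, 1751 → Aug 5, 1751: 31 days (July has 31).
Aug 5, 1751 → Aug 21, 1751: 16 days.
Total: 2023 days.

2023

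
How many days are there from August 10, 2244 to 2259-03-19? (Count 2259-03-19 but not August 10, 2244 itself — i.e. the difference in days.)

5334

Aug 10, 2244 → Aug 10, 2245: 365 days.
Aug 10, 2245 → Aug 10, 2246: 365 days.
Aug 10, 2246 → Aug 10, 2247: 365 days.
Aug 10, 2247 → Aug 10, 2248: 366 days (Feb 29, 2248 is in that span).
Aug 10, 2248 → Aug 10, 2249: 365 days.
Aug 10, 2249 → Aug 10, 2250: 365 days.
Aug 10, 2250 → Aug 10, 2251: 365 days.
Aug 10, 2251 → Aug 10, 2252: 366 days (Feb 29, 2252 is in that span).
Aug 10, 2252 → Aug 10, 2253: 365 days.
Aug 10, 2253 → Aug 10, 2254: 365 days.
Aug 10, 2254 → Aug 10, 2255: 365 days.
Aug 10, 2255 → Aug 10, 2256: 366 days (Feb 29, 2256 is in that span).
Aug 10, 2256 → Aug 10, 2257: 365 days.
Aug 10, 2257 → Aug 10, 2258: 365 days.
Aug 10, 2258 → Sep 10, 2258: 31 days (August has 31).
Sep 10, 2258 → Oct 10, 2258: 30 days (September has 30).
Oct 10, 2258 → Nov 10, 2258: 31 days (October has 31).
Nov 10, 2258 → Dec 10, 2258: 30 days (November has 30).
Dec 10, 2258 → Jan 10, 2259: 31 days (December has 31).
Jan 10, 2259 → Feb 10, 2259: 31 days (January has 31).
Feb 10, 2259 → Mar 10, 2259: 28 days (February has 28).
Mar 10, 2259 → Mar 19, 2259: 9 days.
Total: 5334 days.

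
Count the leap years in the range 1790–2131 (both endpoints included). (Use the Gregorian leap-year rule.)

82

Multiples of 4 in [1790,2131]: 85.
Of those, multiples of 100: 4 (not leap unless ÷400).
Multiples of 400: 1.
Leap years = 85 − 4 + 1 = 82.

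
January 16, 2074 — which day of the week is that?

Doomsday rule: the anchor day for the 2000s is Tuesday. For year 74: 74÷12 = 6 r 2, and 2÷4 = 0, so 6+2+0 = 8.
Tuesday + 8 ≡ Wednesday — that's 2074's doomsday.
In January the doomsday date is Jan 3 (2074 is not a leap year).
Jan 16 is 13 days after Jan 3; 13 mod 7 = 6, so Wednesday + 6 = Tuesday.

Tuesday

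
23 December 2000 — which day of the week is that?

Doomsday rule: the anchor day for the 2000s is Tuesday. For year 00: 0÷12 = 0 r 0, and 0÷4 = 0, so 0+0+0 = 0.
Tuesday + 0 ≡ Tuesday — that's 2000's doomsday.
In December the doomsday date is Dec 12.
Dec 23 is 11 days after Dec 12; 11 mod 7 = 4, so Tuesday + 4 = Saturday.

Saturday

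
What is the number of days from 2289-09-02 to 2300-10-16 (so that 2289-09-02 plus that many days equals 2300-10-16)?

Sep 2, 2289 → Sep 2, 2290: 365 days.
Sep 2, 2290 → Sep 2, 2291: 365 days.
Sep 2, 2291 → Sep 2, 2292: 366 days (Feb 29, 2292 is in that span).
Sep 2, 2292 → Sep 2, 2293: 365 days.
Sep 2, 2293 → Sep 2, 2294: 365 days.
Sep 2, 2294 → Sep 2, 2295: 365 days.
Sep 2, 2295 → Sep 2, 2296: 366 days (Feb 29, 2296 is in that span).
Sep 2, 2296 → Sep 2, 2297: 365 days.
Sep 2, 2297 → Sep 2, 2298: 365 days.
Sep 2, 2298 → Sep 2, 2299: 365 days.
Sep 2, 2299 → Sep 2, 2300: 365 days.
Sep 2, 2300 → Oct 2, 2300: 30 days (September has 30).
Oct 2, 2300 → Oct 16, 2300: 14 days.
Total: 4061 days.

4061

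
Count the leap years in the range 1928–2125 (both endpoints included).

Multiples of 4 in [1928,2125]: 50.
Of those, multiples of 100: 2 (not leap unless ÷400).
Multiples of 400: 1.
Leap years = 50 − 2 + 1 = 49.

49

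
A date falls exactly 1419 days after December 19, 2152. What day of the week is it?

First find the weekday of Dec 19, 2152. Doomsday rule: the anchor day for the 2100s is Sunday. For year 52: 52÷12 = 4 r 4, and 4÷4 = 1, so 4+4+1 = 9.
Sunday + 9 ≡ Tuesday — that's 2152's doomsday.
In December the doomsday date is Dec 12.
Dec 19 is 7 days after Dec 12; 7 mod 7 = 0, so Tuesday + 0 = Tuesday.
1419 mod 7 = 5, so 1419 days after a Tuesday is Tuesday + 5 = Sunday.

Sunday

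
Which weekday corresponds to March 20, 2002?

Wednesday

Doomsday rule: the anchor day for the 2000s is Tuesday. For year 02: 2÷12 = 0 r 2, and 2÷4 = 0, so 0+2+0 = 2.
Tuesday + 2 ≡ Thursday — that's 2002's doomsday.
In March the doomsday date is Mar 14.
Mar 20 is 6 days after Mar 14; 6 mod 7 = 6, so Thursday + 6 = Wednesday.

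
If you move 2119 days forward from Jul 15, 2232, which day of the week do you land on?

Friday

First find the weekday of Jul 15, 2232. Doomsday rule: the anchor day for the 2200s is Friday. For year 32: 32÷12 = 2 r 8, and 8÷4 = 2, so 2+8+2 = 12.
Friday + 12 ≡ Wednesday — that's 2232's doomsday.
In July the doomsday date is Jul 11.
Jul 15 is 4 days after Jul 11; 4 mod 7 = 4, so Wednesday + 4 = Sunday.
2119 mod 7 = 5, so 2119 days after a Sunday is Sunday + 5 = Friday.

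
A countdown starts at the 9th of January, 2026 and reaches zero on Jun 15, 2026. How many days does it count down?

157

Jan 9, 2026 → Feb 9, 2026: 31 days (January has 31).
Feb 9, 2026 → Mar 9, 2026: 28 days (February has 28).
Mar 9, 2026 → Apr 9, 2026: 31 days (March has 31).
Apr 9, 2026 → May 9, 2026: 30 days (April has 30).
May 9, 2026 → Jun 9, 2026: 31 days (May has 31).
Jun 9, 2026 → Jun 15, 2026: 6 days.
Total: 157 days.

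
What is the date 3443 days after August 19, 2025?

+365 (one year) → Aug 19, 2026 (3078 left).
+365 (one year) → Aug 19, 2027 (2713 left).
+366 (one year; includes Feb 29, 2028) → Aug 19, 2028 (2347 left).
+365 (one year) → Aug 19, 2029 (1982 left).
+365 (one year) → Aug 19, 2030 (1617 left).
+365 (one year) → Aug 19, 2031 (1252 left).
+366 (one year; includes Feb 29, 2032) → Aug 19, 2032 (886 left).
+365 (one year) → Aug 19, 2033 (521 left).
+365 (one year) → Aug 19, 2034 (156 left).
Aug has 31 days: +13 → Sep 1, 2034 (143 left).
Sep has 30 days: +30 → Oct 1, 2034 (113 left).
Oct has 31 days: +31 → Nov 1, 2034 (82 left).
Nov has 30 days: +30 → Dec 1, 2034 (52 left).
Dec has 31 days: +31 → Jan 1, 2035 (21 left).
+21 → Jan 22, 2035.

January 22, 2035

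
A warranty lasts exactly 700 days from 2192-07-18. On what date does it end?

June 18, 2194

+365 (one year) → Jul 18, 2193 (335 left).
Jul has 31 days: +14 → Aug 1, 2193 (321 left).
Aug has 31 days: +31 → Sep 1, 2193 (290 left).
Sep has 30 days: +30 → Oct 1, 2193 (260 left).
Oct has 31 days: +31 → Nov 1, 2193 (229 left).
Nov has 30 days: +30 → Dec 1, 2193 (199 left).
Dec has 31 days: +31 → Jan 1, 2194 (168 left).
Jan has 31 days: +31 → Feb 1, 2194 (137 left).
Feb has 28 days: +28 → Mar 1, 2194 (109 left).
Mar has 31 days: +31 → Apr 1, 2194 (78 left).
Apr has 30 days: +30 → May 1, 2194 (48 left).
May has 31 days: +31 → Jun 1, 2194 (17 left).
+17 → Jun 18, 2194.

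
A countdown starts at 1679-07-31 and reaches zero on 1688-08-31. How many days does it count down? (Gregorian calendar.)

Jul 31, 1679 → Jul 31, 1680: 366 days (Feb 29, 1680 is in that span).
Jul 31, 1680 → Jul 31, 1681: 365 days.
Jul 31, 1681 → Jul 31, 1682: 365 days.
Jul 31, 1682 → Jul 31, 1683: 365 days.
Jul 31, 1683 → Jul 31, 1684: 366 days (Feb 29, 1684 is in that span).
Jul 31, 1684 → Jul 31, 1685: 365 days.
Jul 31, 1685 → Jul 31, 1686: 365 days.
Jul 31, 1686 → Jul 31, 1687: 365 days.
Jul 31, 1687 → Aug 31, 1687: 31 days (July has 31).
Aug 31, 1687 → Sep 30, 1687: 30 days (August has 31).
Sep 30, 1687 → Oct 30, 1687: 30 days (September has 30).
Oct 30, 1687 → Nov 30, 1687: 31 days (October has 31).
Nov 30, 1687 → Dec 30, 1687: 30 days (November has 30).
Dec 30, 1687 → Jan 30, 1688: 31 days (December has 31).
Jan 30, 1688 → Feb 29, 1688: 30 days (January has 31).
Feb 29, 1688 → Mar 29, 1688: 29 days (February has 29).
Mar 29, 1688 → Apr 29, 1688: 31 days (March has 31).
Apr 29, 1688 → May 29, 1688: 30 days (April has 30).
May 29, 1688 → Jun 29, 1688: 31 days (May has 31).
Jun 29, 1688 → Jul 29, 1688: 30 days (June has 30).
Jul 29, 1688 → Aug 29, 1688: 31 days (July has 31).
Aug 29, 1688 → Aug 31, 1688: 2 days.
Total: 3319 days.

3319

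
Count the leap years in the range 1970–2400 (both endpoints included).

Multiples of 4 in [1970,2400]: 108.
Of those, multiples of 100: 5 (not leap unless ÷400).
Multiples of 400: 2.
Leap years = 108 − 5 + 2 = 105.

105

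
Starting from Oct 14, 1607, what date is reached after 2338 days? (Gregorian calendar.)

+366 (one year; includes Feb 29, 1608) → Oct 14, 1608 (1972 left).
+365 (one year) → Oct 14, 1609 (1607 left).
+365 (one year) → Oct 14, 1610 (1242 left).
+365 (one year) → Oct 14, 1611 (877 left).
+366 (one year; includes Feb 29, 1612) → Oct 14, 1612 (511 left).
+365 (one year) → Oct 14, 1613 (146 left).
Oct has 31 days: +18 → Nov 1, 1613 (128 left).
Nov has 30 days: +30 → Dec 1, 1613 (98 left).
Dec has 31 days: +31 → Jan 1, 1614 (67 left).
Jan has 31 days: +31 → Feb 1, 1614 (36 left).
Feb has 28 days: +28 → Mar 1, 1614 (8 left).
+8 → Mar 9, 1614.

March 9, 1614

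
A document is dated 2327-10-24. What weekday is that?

Doomsday rule: the anchor day for the 2300s is Wednesday. For year 27: 27÷12 = 2 r 3, and 3÷4 = 0, so 2+3+0 = 5.
Wednesday + 5 ≡ Monday — that's 2327's doomsday.
In October the doomsday date is Oct 10.
Oct 24 is 14 days after Oct 10; 14 mod 7 = 0, so Monday + 0 = Monday.

Monday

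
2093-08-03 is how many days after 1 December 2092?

245

Dec 1, 2092 → Jan 1, 2093: 31 days (December has 31).
Jan 1, 2093 → Feb 1, 2093: 31 days (January has 31).
Feb 1, 2093 → Mar 1, 2093: 28 days (February has 28).
Mar 1, 2093 → Apr 1, 2093: 31 days (March has 31).
Apr 1, 2093 → May 1, 2093: 30 days (April has 30).
May 1, 2093 → Jun 1, 2093: 31 days (May has 31).
Jun 1, 2093 → Jul 1, 2093: 30 days (June has 30).
Jul 1, 2093 → Aug 1, 2093: 31 days (July has 31).
Aug 1, 2093 → Aug 3, 2093: 2 days.
Total: 245 days.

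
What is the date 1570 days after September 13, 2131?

December 31, 2135

+366 (one year; includes Feb 29, 2132) → Sep 13, 2132 (1204 left).
+365 (one year) → Sep 13, 2133 (839 left).
+365 (one year) → Sep 13, 2134 (474 left).
+365 (one year) → Sep 13, 2135 (109 left).
Sep has 30 days: +18 → Oct 1, 2135 (91 left).
Oct has 31 days: +31 → Nov 1, 2135 (60 left).
Nov has 30 days: +30 → Dec 1, 2135 (30 left).
+30 → Dec 31, 2135.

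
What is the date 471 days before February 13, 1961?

October 31, 1959

−366 (one year; includes Feb 29, 1960) → Feb 13, 1960 (105 left).
−13 → Jan 31, 1960 (end of Jan, 31 days; 92 left).
−31 → Dec 31, 1959 (end of Dec, 31 days; 61 left).
−31 → Nov 30, 1959 (end of Nov, 30 days; 30 left).
−30 → Oct 31, 1959 (end of Oct, 31 days; 0 left).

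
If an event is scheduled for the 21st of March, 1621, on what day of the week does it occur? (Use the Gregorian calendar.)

Sunday

Doomsday rule: the anchor day for the 1600s is Tuesday. For year 21: 21÷12 = 1 r 9, and 9÷4 = 2, so 1+9+2 = 12.
Tuesday + 12 ≡ Sunday — that's 1621's doomsday.
In March the doomsday date is Mar 14.
Mar 21 is 7 days after Mar 14; 7 mod 7 = 0, so Sunday + 0 = Sunday.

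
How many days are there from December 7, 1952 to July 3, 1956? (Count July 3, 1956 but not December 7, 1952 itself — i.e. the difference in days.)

1304

Dec 7, 1952 → Dec 7, 1953: 365 days.
Dec 7, 1953 → Dec 7, 1954: 365 days.
Dec 7, 1954 → Dec 7, 1955: 365 days.
Dec 7, 1955 → Jan 7, 1956: 31 days (December has 31).
Jan 7, 1956 → Feb 7, 1956: 31 days (January has 31).
Feb 7, 1956 → Mar 7, 1956: 29 days (February has 29).
Mar 7, 1956 → Apr 7, 1956: 31 days (March has 31).
Apr 7, 1956 → May 7, 1956: 30 days (April has 30).
May 7, 1956 → Jun 7, 1956: 31 days (May has 31).
Jun 7, 1956 → Jul 3, 1956: 26 days.
Total: 1304 days.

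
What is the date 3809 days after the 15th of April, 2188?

September 19, 2198

+365 (one year) → Apr 15, 2189 (3444 left).
+365 (one year) → Apr 15, 2190 (3079 left).
+365 (one year) → Apr 15, 2191 (2714 left).
+366 (one year; includes Feb 29, 2192) → Apr 15, 2192 (2348 left).
+365 (one year) → Apr 15, 2193 (1983 left).
+365 (one year) → Apr 15, 2194 (1618 left).
+365 (one year) → Apr 15, 2195 (1253 left).
+366 (one year; includes Feb 29, 2196) → Apr 15, 2196 (887 left).
+365 (one year) → Apr 15, 2197 (522 left).
+365 (one year) → Apr 15, 2198 (157 left).
Apr has 30 days: +16 → May 1, 2198 (141 left).
May has 31 days: +31 → Jun 1, 2198 (110 left).
Jun has 30 days: +30 → Jul 1, 2198 (80 left).
Jul has 31 days: +31 → Aug 1, 2198 (49 left).
Aug has 31 days: +31 → Sep 1, 2198 (18 left).
+18 → Sep 19, 2198.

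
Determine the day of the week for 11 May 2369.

Doomsday rule: the anchor day for the 2300s is Wednesday. For year 69: 69÷12 = 5 r 9, and 9÷4 = 2, so 5+9+2 = 16.
Wednesday + 16 ≡ Friday — that's 2369's doomsday.
In May the doomsday date is May 9.
May 11 is 2 days after May 9; 2 mod 7 = 2, so Friday + 2 = Sunday.

Sunday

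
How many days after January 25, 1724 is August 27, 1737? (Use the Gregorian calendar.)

Jan 25, 1724 → Jan 25, 1725: 366 days (Feb 29, 1724 is in that span).
Jan 25, 1725 → Jan 25, 1726: 365 days.
Jan 25, 1726 → Jan 25, 1727: 365 days.
Jan 25, 1727 → Jan 25, 1728: 365 days.
Jan 25, 1728 → Jan 25, 1729: 366 days (Feb 29, 1728 is in that span).
Jan 25, 1729 → Jan 25, 1730: 365 days.
Jan 25, 1730 → Jan 25, 1731: 365 days.
Jan 25, 1731 → Jan 25, 1732: 365 days.
Jan 25, 1732 → Jan 25, 1733: 366 days (Feb 29, 1732 is in that span).
Jan 25, 1733 → Jan 25, 1734: 365 days.
Jan 25, 1734 → Jan 25, 1735: 365 days.
Jan 25, 1735 → Jan 25, 1736: 365 days.
Jan 25, 1736 → Jan 25, 1737: 366 days (Feb 29, 1736 is in that span).
Jan 25, 1737 → Feb 25, 1737: 31 days (January has 31).
Feb 25, 1737 → Mar 25, 1737: 28 days (February has 28).
Mar 25, 1737 → Apr 25, 1737: 31 days (March has 31).
Apr 25, 1737 → May 25, 1737: 30 days (April has 30).
May 25, 1737 → Jun 25, 1737: 31 days (May has 31).
Jun 25, 1737 → Jul 25, 1737: 30 days (June has 30).
Jul 25, 1737 → Aug 25, 1737: 31 days (July has 31).
Aug 25, 1737 → Aug 27, 1737: 2 days.
Total: 4963 days.

4963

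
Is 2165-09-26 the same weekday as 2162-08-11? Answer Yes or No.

From Aug 11, 2162 to Sep 26, 2165 is 1142 days.
1142 mod 7 = 1, so they are different weekdays.
(Aug 11, 2162 is a Wednesday; Sep 26, 2165 is a Thursday.)

No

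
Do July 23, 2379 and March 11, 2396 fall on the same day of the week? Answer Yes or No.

From Jul 23, 2379 to Mar 11, 2396 is 6076 days.
6076 mod 7 = 0, so they are the same weekday.
(Jul 23, 2379 is a Monday; Mar 11, 2396 is a Monday.)

Yes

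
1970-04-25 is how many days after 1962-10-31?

Oct 31, 1962 → Oct 31, 1963: 365 days.
Oct 31, 1963 → Oct 31, 1964: 366 days (Feb 29, 1964 is in that span).
Oct 31, 1964 → Oct 31, 1965: 365 days.
Oct 31, 1965 → Oct 31, 1966: 365 days.
Oct 31, 1966 → Oct 31, 1967: 365 days.
Oct 31, 1967 → Oct 31, 1968: 366 days (Feb 29, 1968 is in that span).
Oct 31, 1968 → Oct 31, 1969: 365 days.
Oct 31, 1969 → Nov 30, 1969: 30 days (October has 31).
Nov 30, 1969 → Dec 30, 1969: 30 days (November has 30).
Dec 30, 1969 → Jan 30, 1970: 31 days (December has 31).
Jan 30, 1970 → Feb 28, 1970: 29 days (January has 31).
Feb 28, 1970 → Mar 28, 1970: 28 days (February has 28).
Mar 28, 1970 → Apr 25, 1970: 28 days.
Total: 2733 days.

2733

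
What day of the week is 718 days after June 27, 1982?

Thursday

Jun 27, 1982 is a Sunday.
718 mod 7 = 4, so 718 days after a Sunday is Sunday + 4 = Thursday.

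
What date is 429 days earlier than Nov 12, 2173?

September 9, 2172

−365 (one year) → Nov 12, 2172 (64 left).
−12 → Oct 31, 2172 (end of Oct, 31 days; 52 left).
−31 → Sep 30, 2172 (end of Sep, 30 days; 21 left).
−21 → Sep 9, 2172.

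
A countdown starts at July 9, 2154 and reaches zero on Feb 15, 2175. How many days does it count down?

7526

Jul 9, 2154 → Jul 9, 2155: 365 days.
Jul 9, 2155 → Jul 9, 2156: 366 days (Feb 29, 2156 is in that span).
Jul 9, 2156 → Jul 9, 2157: 365 days.
Jul 9, 2157 → Jul 9, 2158: 365 days.
Jul 9, 2158 → Jul 9, 2159: 365 days.
Jul 9, 2159 → Jul 9, 2160: 366 days (Feb 29, 2160 is in that span).
Jul 9, 2160 → Jul 9, 2161: 365 days.
Jul 9, 2161 → Jul 9, 2162: 365 days.
Jul 9, 2162 → Jul 9, 2163: 365 days.
Jul 9, 2163 → Jul 9, 2164: 366 days (Feb 29, 2164 is in that span).
Jul 9, 2164 → Jul 9, 2165: 365 days.
Jul 9, 2165 → Jul 9, 2166: 365 days.
Jul 9, 2166 → Jul 9, 2167: 365 days.
Jul 9, 2167 → Jul 9, 2168: 366 days (Feb 29, 2168 is in that span).
Jul 9, 2168 → Jul 9, 2169: 365 days.
Jul 9, 2169 → Jul 9, 2170: 365 days.
Jul 9, 2170 → Jul 9, 2171: 365 days.
Jul 9, 2171 → Jul 9, 2172: 366 days (Feb 29, 2172 is in that span).
Jul 9, 2172 → Jul 9, 2173: 365 days.
Jul 9, 2173 → Jul 9, 2174: 365 days.
Jul 9, 2174 → Aug 9, 2174: 31 days (July has 31).
Aug 9, 2174 → Sep 9, 2174: 31 days (August has 31).
Sep 9, 2174 → Oct 9, 2174: 30 days (September has 30).
Oct 9, 2174 → Nov 9, 2174: 31 days (October has 31).
Nov 9, 2174 → Dec 9, 2174: 30 days (November has 30).
Dec 9, 2174 → Jan 9, 2175: 31 days (December has 31).
Jan 9, 2175 → Feb 9, 2175: 31 days (January has 31).
Feb 9, 2175 → Feb 15, 2175: 6 days.
Total: 7526 days.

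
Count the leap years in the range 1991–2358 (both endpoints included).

89

Multiples of 4 in [1991,2358]: 92.
Of those, multiples of 100: 4 (not leap unless ÷400).
Multiples of 400: 1.
Leap years = 92 − 4 + 1 = 89.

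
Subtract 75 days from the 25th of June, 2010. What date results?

April 11, 2010

−25 → May 31, 2010 (end of May, 31 days; 50 left).
−31 → Apr 30, 2010 (end of Apr, 30 days; 19 left).
−19 → Apr 11, 2010.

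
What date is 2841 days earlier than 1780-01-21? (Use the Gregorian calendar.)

−365 (one year) → Jan 21, 1779 (2476 left).
−365 (one year) → Jan 21, 1778 (2111 left).
−365 (one year) → Jan 21, 1777 (1746 left).
−366 (one year; includes Feb 29, 1776) → Jan 21, 1776 (1380 left).
−365 (one year) → Jan 21, 1775 (1015 left).
−365 (one year) → Jan 21, 1774 (650 left).
−365 (one year) → Jan 21, 1773 (285 left).
−21 → Dec 31, 1772 (end of Dec, 31 days; 264 left).
−31 → Nov 30, 1772 (end of Nov, 30 days; 233 left).
−30 → Oct 31, 1772 (end of Oct, 31 days; 203 left).
−31 → Sep 30, 1772 (end of Sep, 30 days; 172 left).
−30 → Aug 31, 1772 (end of Aug, 31 days; 142 left).
−31 → Jul 31, 1772 (end of Jul, 31 days; 111 left).
−31 → Jun 30, 1772 (end of Jun, 30 days; 80 left).
−30 → May 31, 1772 (end of May, 31 days; 50 left).
−31 → Apr 30, 1772 (end of Apr, 30 days; 19 left).
−19 → Apr 11, 1772.

April 11, 1772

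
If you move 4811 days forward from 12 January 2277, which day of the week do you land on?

First find the weekday of Jan 12, 2277. Doomsday rule: the anchor day for the 2200s is Friday. For year 77: 77÷12 = 6 r 5, and 5÷4 = 1, so 6+5+1 = 12.
Friday + 12 ≡ Wednesday — that's 2277's doomsday.
In January the doomsday date is Jan 3 (2277 is not a leap year).
Jan 12 is 9 days after Jan 3; 9 mod 7 = 2, so Wednesday + 2 = Friday.
4811 mod 7 = 2, so 4811 days after a Friday is Friday + 2 = Sunday.

Sunday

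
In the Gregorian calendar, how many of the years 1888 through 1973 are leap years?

Multiples of 4 in [1888,1973]: 22.
Of those, multiples of 100: 1 (not leap unless ÷400).
Multiples of 400: 0.
Leap years = 22 − 1 + 0 = 21.

21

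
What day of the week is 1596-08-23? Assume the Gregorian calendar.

Friday

Doomsday rule: the anchor day for the 1500s is Wednesday. For year 96: 96÷12 = 8 r 0, and 0÷4 = 0, so 8+0+0 = 8.
Wednesday + 8 ≡ Thursday — that's 1596's doomsday.
In August the doomsday date is Aug 8.
Aug 23 is 15 days after Aug 8; 15 mod 7 = 1, so Thursday + 1 = Friday.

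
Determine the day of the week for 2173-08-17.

Doomsday rule: the anchor day for the 2100s is Sunday. For year 73: 73÷12 = 6 r 1, and 1÷4 = 0, so 6+1+0 = 7.
Sunday + 7 ≡ Sunday — that's 2173's doomsday.
In August the doomsday date is Aug 8.
Aug 17 is 9 days after Aug 8; 9 mod 7 = 2, so Sunday + 2 = Tuesday.

Tuesday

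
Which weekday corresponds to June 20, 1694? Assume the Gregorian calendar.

Sunday

Doomsday rule: the anchor day for the 1600s is Tuesday. For year 94: 94÷12 = 7 r 10, and 10÷4 = 2, so 7+10+2 = 19.
Tuesday + 19 ≡ Sunday — that's 1694's doomsday.
In June the doomsday date is Jun 6.
Jun 20 is 14 days after Jun 6; 14 mod 7 = 0, so Sunday + 0 = Sunday.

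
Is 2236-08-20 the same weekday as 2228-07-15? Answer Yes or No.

From Jul 15, 2228 to Aug 20, 2236 is 2958 days.
2958 mod 7 = 4, so they are different weekdays.
(Jul 15, 2228 is a Tuesday; Aug 20, 2236 is a Saturday.)

No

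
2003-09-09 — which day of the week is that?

Doomsday rule: the anchor day for the 2000s is Tuesday. For year 03: 3÷12 = 0 r 3, and 3÷4 = 0, so 0+3+0 = 3.
Tuesday + 3 ≡ Friday — that's 2003's doomsday.
In September the doomsday date is Sep 5.
Sep 9 is 4 days after Sep 5; 4 mod 7 = 4, so Friday + 4 = Tuesday.

Tuesday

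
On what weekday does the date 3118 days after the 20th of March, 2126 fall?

Mar 20, 2126 is a Wednesday.
3118 mod 7 = 3, so 3118 days after a Wednesday is Wednesday + 3 = Saturday.

Saturday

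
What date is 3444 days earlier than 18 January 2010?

−365 (one year) → Jan 18, 2009 (3079 left).
−366 (one year; includes Feb 29, 2008) → Jan 18, 2008 (2713 left).
−365 (one year) → Jan 18, 2007 (2348 left).
−365 (one year) → Jan 18, 2006 (1983 left).
−365 (one year) → Jan 18, 2005 (1618 left).
−366 (one year; includes Feb 29, 2004) → Jan 18, 2004 (1252 left).
−365 (one year) → Jan 18, 2003 (887 left).
−365 (one year) → Jan 18, 2002 (522 left).
−365 (one year) → Jan 18, 2001 (157 left).
−18 → Dec 31, 2000 (end of Dec, 31 days; 139 left).
−31 → Nov 30, 2000 (end of Nov, 30 days; 108 left).
−30 → Oct 31, 2000 (end of Oct, 31 days; 78 left).
−31 → Sep 30, 2000 (end of Sep, 30 days; 47 left).
−30 → Aug 31, 2000 (end of Aug, 31 days; 17 left).
−17 → Aug 14, 2000.

August 14, 2000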